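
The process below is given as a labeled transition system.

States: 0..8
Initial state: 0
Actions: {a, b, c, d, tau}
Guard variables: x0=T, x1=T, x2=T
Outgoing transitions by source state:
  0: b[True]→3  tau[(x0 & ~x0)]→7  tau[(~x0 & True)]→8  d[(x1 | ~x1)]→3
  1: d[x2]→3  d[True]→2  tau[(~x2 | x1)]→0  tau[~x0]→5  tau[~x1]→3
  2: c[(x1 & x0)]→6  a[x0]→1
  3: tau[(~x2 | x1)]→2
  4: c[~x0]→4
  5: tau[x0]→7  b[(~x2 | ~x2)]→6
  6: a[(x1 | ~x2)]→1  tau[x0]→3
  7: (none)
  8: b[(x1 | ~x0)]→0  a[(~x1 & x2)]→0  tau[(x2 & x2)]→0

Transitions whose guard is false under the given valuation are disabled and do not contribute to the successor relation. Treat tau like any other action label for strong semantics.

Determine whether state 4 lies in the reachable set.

13 transition(s) survive guard evaluation.
Layer 0: {0}
Layer 1: {3}  now seen {0,3}
Layer 2: {2}  now seen {0,2,3}
Layer 3: {1,6}  now seen {0,1,2,3,6}
Reachable = {0,1,2,3,6}

Answer: UNREACHABLE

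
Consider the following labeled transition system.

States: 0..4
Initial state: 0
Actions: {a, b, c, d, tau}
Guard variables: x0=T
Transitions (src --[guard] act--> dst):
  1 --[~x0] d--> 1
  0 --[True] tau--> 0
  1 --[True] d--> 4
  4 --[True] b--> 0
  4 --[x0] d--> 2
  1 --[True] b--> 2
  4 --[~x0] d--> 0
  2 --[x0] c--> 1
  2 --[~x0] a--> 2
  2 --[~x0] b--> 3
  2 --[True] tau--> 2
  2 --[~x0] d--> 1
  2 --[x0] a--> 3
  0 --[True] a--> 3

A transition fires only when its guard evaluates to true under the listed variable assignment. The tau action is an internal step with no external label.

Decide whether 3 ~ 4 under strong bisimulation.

Answer: NOT BISIMILAR

Analysis:
Compute ~ classes (split until stable):
  π0 = {{0,1,2,3,4}}
  π1 = {{0},{1,4},{2},{3}}
  π2 = {{0},{1},{2},{3},{4}}
Fixed point at round 3; 5 class(es).
3∈{3}, 4∈{4}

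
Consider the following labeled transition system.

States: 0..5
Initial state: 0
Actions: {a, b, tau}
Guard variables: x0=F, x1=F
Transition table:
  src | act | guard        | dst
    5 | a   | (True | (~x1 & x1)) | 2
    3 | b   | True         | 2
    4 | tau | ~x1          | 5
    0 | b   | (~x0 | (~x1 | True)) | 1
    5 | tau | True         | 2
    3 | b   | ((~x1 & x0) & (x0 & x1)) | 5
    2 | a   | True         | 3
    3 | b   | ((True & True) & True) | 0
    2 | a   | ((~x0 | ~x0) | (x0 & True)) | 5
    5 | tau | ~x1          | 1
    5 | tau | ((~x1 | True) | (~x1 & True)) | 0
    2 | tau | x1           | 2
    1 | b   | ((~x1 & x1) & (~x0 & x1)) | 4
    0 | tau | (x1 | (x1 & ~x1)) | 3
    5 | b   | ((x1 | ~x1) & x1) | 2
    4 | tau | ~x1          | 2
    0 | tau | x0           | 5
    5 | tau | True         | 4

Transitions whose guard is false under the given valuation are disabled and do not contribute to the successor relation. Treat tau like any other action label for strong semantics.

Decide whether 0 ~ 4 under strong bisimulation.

Answer: NOT BISIMILAR

Trace:
Compute ~ classes (split until stable):
  P[0] = {{0,1,2,3,4,5}}
  P[1] = {{0,3},{1},{2},{4},{5}}
  P[2] = {{0},{1},{2},{3},{4},{5}}
stable after 3 split(s): 6 block(s)
0∈{0}, 4∈{4}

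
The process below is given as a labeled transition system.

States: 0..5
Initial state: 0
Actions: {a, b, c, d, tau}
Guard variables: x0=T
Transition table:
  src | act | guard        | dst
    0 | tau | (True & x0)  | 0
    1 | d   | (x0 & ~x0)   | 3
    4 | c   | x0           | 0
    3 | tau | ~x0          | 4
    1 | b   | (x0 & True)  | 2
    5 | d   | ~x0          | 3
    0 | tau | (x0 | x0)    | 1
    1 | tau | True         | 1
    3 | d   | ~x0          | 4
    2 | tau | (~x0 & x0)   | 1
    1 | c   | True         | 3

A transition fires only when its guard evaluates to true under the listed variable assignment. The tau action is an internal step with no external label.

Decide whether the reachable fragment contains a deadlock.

Reachable = {0,1,2,3}
  0: tau→0  tau→1  [2 out]
  1: b→2  c→3  tau→1  [3 out]
  2: ∅  [STUCK]
  3: ∅  [STUCK]
trace reaching 2: tau·b

Answer: DEADLOCK at state 2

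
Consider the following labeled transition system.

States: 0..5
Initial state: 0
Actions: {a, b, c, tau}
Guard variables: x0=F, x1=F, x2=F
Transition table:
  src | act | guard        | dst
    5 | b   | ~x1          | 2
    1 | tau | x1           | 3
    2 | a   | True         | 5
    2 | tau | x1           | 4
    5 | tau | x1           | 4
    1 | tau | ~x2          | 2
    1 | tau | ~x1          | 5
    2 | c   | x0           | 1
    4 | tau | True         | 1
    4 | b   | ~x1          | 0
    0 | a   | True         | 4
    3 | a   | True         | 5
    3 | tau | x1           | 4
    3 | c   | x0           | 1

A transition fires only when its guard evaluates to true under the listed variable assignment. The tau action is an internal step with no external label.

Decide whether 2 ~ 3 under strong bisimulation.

Answer: BISIMILAR

Trace:
Bisimulation quotient by refinement:
  π0 = {{0,1,2,3,4,5}}
  π1 = {{0,2,3},{1},{4},{5}}
  π2 = {{0},{1},{2,3},{4},{5}}
5 equivalence class(es) (converged in 3)
2∈{2,3}, 3∈{2,3}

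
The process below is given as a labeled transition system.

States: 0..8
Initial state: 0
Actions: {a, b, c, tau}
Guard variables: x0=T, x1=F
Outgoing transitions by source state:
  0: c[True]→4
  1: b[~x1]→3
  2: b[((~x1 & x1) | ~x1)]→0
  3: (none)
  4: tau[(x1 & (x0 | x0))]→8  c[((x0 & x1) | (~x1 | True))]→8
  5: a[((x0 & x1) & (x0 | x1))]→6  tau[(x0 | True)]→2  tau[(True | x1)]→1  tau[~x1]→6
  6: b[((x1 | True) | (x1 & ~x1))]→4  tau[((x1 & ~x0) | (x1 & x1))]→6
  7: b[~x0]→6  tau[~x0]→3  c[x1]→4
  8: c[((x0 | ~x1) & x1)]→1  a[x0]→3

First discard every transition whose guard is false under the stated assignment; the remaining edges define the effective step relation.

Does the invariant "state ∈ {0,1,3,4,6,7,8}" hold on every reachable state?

Answer: INVARIANT HOLDS

Analysis:
Safe = {0,1,3,4,6,7,8}
Reach set: {0,3,4,8}
  0: ✓
  3: ✓
  4: ✓
  8: ✓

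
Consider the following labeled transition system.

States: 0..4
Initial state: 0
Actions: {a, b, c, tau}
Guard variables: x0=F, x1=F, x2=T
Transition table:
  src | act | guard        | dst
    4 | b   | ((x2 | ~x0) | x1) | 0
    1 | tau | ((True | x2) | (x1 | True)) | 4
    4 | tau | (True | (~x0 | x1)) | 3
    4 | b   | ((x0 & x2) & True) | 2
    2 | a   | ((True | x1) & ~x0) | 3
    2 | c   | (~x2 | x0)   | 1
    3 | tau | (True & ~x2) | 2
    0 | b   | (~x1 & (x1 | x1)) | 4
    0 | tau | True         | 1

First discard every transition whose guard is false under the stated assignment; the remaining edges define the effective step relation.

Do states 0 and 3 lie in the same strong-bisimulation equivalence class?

Compute ~ classes (split until stable):
  round 0: {{0,1,2,3,4}}
  round 1: {{0,1},{2},{3},{4}}
  round 2: {{0},{1},{2},{3},{4}}
5 equivalence class(es) (converged in 3)
class of 0: {0}; class of 3: {3}

Answer: NOT BISIMILAR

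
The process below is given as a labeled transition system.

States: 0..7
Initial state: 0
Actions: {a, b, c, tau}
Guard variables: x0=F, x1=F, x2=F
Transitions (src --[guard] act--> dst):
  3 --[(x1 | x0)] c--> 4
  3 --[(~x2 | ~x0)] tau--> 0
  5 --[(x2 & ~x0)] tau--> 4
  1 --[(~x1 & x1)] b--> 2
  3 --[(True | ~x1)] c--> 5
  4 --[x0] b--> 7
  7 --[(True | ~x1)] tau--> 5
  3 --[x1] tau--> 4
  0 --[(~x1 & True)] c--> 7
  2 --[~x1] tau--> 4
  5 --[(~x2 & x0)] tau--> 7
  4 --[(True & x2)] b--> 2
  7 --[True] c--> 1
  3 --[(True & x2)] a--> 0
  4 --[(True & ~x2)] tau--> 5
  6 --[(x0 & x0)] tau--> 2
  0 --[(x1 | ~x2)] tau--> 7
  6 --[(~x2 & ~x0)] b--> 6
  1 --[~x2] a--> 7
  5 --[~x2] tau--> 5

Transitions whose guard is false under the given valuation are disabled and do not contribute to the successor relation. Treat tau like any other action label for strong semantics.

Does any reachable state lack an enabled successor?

Reach set: {0,1,5,7}
  0: c→7  tau→7  [2 exit(s)]
  1: a→7  [1 exit(s)]
  5: tau→5  [1 exit(s)]
  7: c→1  tau→5  [2 exit(s)]

Answer: DEADLOCK-FREE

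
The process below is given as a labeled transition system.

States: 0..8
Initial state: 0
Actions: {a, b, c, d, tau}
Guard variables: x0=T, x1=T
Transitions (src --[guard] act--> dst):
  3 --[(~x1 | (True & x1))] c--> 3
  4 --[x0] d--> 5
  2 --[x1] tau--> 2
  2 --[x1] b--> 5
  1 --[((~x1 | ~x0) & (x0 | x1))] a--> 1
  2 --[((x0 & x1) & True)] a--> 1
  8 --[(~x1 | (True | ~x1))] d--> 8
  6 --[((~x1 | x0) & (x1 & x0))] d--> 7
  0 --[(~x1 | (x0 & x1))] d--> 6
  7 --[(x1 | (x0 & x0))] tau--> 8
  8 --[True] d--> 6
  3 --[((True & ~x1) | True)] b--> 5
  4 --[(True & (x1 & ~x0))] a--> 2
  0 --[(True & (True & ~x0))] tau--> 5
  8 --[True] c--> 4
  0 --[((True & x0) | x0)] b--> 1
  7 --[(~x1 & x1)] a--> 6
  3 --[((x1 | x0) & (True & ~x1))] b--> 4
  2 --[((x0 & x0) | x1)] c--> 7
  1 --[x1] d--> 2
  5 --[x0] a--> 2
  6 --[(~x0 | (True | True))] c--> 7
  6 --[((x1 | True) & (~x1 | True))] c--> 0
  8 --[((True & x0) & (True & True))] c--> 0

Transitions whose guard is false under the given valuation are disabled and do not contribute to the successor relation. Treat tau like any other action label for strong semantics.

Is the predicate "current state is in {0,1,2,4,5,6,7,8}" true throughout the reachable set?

Safe = {0,1,2,4,5,6,7,8}
Reachable = {0,1,2,4,5,6,7,8}
  0: ✓
  1: ✓
  2: ✓
  4: ✓
  5: ✓
  6: ✓
  7: ✓
  8: ✓

Answer: INVARIANT HOLDS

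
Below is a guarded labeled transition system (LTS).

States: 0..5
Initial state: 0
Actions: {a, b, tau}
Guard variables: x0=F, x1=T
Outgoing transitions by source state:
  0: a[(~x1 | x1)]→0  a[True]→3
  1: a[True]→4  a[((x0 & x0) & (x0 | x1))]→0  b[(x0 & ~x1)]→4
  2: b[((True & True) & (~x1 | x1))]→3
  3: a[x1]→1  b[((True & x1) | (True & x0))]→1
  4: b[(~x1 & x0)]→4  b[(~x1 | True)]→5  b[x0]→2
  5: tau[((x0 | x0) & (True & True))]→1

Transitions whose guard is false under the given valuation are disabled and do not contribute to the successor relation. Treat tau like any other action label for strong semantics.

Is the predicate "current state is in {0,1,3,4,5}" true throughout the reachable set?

Answer: INVARIANT HOLDS

Analysis:
Allowed set {0,1,3,4,5}
Reach set: {0,1,3,4,5}
  0: ✓
  1: ✓
  3: ✓
  4: ✓
  5: ✓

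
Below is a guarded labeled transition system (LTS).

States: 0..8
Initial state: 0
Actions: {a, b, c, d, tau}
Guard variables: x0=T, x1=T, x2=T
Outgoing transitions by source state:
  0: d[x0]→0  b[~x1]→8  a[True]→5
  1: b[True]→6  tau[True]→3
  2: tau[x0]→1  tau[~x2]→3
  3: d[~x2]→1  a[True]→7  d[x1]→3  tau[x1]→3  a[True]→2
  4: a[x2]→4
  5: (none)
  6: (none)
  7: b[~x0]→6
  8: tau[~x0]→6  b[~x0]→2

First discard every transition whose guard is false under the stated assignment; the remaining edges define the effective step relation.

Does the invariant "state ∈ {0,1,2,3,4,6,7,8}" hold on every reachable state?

Inv-set: {0,1,2,3,4,6,7,8}
Reachable = {0,5}
  0: safe
  5: ✗ unsafe
witness against invariant: a → 5

Answer: INVARIANT VIOLATED at state 5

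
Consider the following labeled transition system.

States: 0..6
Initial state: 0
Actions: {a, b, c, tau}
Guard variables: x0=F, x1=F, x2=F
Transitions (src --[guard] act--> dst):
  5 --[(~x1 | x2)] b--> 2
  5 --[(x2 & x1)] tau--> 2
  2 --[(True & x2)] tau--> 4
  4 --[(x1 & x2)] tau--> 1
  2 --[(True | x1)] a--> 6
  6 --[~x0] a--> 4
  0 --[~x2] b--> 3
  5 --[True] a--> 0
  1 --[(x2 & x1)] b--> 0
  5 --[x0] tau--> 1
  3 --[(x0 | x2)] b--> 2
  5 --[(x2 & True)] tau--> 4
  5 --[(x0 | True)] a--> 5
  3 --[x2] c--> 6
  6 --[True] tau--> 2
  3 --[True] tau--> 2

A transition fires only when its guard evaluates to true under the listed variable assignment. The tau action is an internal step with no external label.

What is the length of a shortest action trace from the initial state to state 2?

Answer: 2

Working:
Layered search for 2:
  depth 0: {0}
  depth 1: {3}
  depth 2: {2}
depth(2)=2, e.g. b·tau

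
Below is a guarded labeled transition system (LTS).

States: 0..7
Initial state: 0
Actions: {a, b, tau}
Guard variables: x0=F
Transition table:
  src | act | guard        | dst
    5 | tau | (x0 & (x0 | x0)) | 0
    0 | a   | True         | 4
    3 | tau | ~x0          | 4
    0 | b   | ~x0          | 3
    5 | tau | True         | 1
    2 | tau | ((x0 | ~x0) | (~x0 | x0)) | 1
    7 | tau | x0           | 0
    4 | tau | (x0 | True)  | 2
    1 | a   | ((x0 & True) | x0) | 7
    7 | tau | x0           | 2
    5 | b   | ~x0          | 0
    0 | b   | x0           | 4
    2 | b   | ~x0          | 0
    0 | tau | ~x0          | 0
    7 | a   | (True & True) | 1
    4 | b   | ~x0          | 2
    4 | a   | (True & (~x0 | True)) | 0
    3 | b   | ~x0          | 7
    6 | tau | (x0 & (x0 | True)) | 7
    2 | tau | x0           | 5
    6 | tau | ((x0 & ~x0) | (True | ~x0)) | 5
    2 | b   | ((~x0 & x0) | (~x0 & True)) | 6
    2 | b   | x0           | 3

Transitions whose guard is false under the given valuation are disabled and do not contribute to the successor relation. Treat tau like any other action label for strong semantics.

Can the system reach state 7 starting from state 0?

Answer: REACHABLE

Trace:
15 transition(s) survive guard evaluation.
depth 0: {0}
depth 1: {3,4}  cumulative {0,3,4}
depth 2: {2,7}  cumulative {0,2,3,4,7}
depth 3: {1,6}  cumulative {0,1,2,3,4,6,7}
depth 4: {5}  cumulative {0,1,2,3,4,5,6,7}
Reachable = {0,1,2,3,4,5,6,7}
witness 7: b·b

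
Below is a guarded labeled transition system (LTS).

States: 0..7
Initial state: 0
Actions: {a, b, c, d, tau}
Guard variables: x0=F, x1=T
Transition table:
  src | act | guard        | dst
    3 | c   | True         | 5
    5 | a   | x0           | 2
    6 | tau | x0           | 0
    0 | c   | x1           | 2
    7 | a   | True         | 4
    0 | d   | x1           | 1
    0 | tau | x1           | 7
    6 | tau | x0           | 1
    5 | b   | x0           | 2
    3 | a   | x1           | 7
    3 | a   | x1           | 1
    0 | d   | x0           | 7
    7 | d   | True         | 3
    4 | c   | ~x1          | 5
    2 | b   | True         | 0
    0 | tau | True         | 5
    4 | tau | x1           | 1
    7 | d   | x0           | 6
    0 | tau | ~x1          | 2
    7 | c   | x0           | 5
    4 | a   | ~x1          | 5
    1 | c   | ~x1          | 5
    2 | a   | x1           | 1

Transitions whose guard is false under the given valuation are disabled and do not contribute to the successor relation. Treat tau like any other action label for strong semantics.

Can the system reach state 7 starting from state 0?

Answer: REACHABLE

Analysis:
Guard filter leaves 12 enabled edge(s).
L0 = {0}
L1 = {1,2,5,7}  total {0,1,2,5,7}
L2 = {3,4}  total {0,1,2,3,4,5,7}
R = {0,1,2,3,4,5,7}
Path to 7: tau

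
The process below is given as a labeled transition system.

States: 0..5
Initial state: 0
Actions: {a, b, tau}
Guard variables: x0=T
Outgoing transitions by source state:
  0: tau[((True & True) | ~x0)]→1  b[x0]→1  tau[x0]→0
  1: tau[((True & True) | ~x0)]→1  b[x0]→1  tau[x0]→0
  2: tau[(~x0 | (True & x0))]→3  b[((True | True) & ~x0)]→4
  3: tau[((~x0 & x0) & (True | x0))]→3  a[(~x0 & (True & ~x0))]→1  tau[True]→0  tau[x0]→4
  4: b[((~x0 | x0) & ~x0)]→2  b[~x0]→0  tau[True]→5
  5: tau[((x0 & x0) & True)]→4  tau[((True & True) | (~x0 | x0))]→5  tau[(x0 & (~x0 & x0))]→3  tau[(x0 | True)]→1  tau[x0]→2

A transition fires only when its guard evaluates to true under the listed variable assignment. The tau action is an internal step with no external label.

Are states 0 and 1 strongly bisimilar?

Bisimulation quotient by refinement:
  π0 = {{0,1,2,3,4,5}}
  π1 = {{0,1},{2,3,4,5}}
  π2 = {{0,1},{2,4},{3,5}}
  π3 = {{0,1},{2,4},{3},{5}}
  π4 = {{0,1},{2},{3},{4},{5}}
Fixed point at round 5; 5 class(es).
[0]={0,1}  [1]={0,1}

Answer: BISIMILAR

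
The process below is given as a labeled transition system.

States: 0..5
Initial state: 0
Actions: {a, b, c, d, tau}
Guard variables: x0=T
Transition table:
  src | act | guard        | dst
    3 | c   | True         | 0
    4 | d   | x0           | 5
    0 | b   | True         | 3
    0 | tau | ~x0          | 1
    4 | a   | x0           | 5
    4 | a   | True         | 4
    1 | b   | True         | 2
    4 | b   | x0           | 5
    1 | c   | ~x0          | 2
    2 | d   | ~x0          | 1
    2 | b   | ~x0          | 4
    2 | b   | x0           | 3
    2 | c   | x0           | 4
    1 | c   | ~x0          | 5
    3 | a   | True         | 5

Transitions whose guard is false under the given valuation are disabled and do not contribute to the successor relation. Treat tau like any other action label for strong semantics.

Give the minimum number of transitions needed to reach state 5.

Breadth-first toward 5:
  Layer 0: {0}
  Layer 1: {3}
  Layer 2: {5}
depth(5)=2, e.g. b·a

Answer: 2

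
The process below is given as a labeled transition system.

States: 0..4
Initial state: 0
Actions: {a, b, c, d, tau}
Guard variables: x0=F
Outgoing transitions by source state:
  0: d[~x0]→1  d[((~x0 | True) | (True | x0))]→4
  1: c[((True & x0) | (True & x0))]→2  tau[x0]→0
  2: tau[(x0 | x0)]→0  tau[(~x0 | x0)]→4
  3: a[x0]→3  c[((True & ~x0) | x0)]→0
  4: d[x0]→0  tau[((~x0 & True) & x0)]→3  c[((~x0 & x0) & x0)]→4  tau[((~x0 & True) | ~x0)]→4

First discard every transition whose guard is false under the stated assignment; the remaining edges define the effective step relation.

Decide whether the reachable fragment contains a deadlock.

Reachable = {0,1,4}
  0: d→1  d→4  [2 out]
  1: ∅  [STUCK]
  4: tau→4  [1 out]
witness 1: d

Answer: DEADLOCK at state 1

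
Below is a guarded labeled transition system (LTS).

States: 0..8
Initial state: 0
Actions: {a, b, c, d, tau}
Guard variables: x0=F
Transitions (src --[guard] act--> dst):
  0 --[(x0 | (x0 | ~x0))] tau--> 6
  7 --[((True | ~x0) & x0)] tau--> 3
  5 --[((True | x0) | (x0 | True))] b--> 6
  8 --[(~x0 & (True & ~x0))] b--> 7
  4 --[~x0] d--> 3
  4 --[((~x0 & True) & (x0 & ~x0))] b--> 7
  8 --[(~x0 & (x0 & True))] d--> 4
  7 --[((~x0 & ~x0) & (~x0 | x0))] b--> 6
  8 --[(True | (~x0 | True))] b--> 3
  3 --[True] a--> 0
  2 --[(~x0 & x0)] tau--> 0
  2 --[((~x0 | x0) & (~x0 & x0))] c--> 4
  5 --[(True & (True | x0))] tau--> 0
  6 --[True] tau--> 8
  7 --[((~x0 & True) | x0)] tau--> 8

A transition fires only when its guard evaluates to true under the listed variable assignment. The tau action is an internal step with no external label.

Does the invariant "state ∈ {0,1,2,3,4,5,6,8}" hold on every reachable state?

Answer: INVARIANT VIOLATED at state 7

Analysis:
Inv-set: {0,1,2,3,4,5,6,8}
Reach set: {0,3,6,7,8}
  0: ok
  3: ok
  6: ok
  7: VIOLATES
  8: ok
counterexample path to 7: tau·tau·b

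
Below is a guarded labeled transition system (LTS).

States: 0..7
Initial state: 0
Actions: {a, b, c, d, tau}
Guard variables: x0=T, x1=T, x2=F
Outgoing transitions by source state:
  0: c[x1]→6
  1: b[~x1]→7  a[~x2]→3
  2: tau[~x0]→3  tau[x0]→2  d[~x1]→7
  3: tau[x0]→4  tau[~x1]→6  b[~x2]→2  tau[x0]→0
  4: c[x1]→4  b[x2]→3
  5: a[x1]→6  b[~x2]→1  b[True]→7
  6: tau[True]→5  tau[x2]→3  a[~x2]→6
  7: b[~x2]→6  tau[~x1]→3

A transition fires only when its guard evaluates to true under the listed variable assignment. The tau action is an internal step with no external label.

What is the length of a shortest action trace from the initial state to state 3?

Answer: 4

Analysis:
Breadth-first toward 3:
  Layer 0: {0}
  Layer 1: {6}
  Layer 2: {5}
  Layer 3: {1,7}
  Layer 4: {3}
depth(3)=4, e.g. c·tau·b·a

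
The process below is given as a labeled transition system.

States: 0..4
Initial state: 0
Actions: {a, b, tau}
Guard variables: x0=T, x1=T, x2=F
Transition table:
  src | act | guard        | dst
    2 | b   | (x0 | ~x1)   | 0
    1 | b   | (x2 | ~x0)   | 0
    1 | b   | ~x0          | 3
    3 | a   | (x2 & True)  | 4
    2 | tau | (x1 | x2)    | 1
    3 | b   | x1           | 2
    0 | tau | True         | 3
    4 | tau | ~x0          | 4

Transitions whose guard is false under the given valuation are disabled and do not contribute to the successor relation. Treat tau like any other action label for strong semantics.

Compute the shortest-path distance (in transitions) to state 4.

Answer: UNREACHABLE

Analysis:
BFS to 4:
  depth 0: {0}
  depth 1: {3}
  depth 2: {2}
  depth 3: {1}
4 never appears.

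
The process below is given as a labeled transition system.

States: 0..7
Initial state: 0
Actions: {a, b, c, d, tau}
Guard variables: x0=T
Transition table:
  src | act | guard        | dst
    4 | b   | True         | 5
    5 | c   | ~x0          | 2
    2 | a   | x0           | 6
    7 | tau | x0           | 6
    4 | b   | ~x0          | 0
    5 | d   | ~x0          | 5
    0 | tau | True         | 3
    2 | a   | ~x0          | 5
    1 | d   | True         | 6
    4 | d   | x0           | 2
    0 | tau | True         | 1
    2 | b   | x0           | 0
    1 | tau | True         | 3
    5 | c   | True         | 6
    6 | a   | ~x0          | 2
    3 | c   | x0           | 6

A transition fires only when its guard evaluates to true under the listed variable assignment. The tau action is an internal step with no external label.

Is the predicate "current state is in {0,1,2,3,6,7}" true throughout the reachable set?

Answer: INVARIANT HOLDS

Trace:
Inv-set: {0,1,2,3,6,7}
R = {0,1,3,6}
  0: safe
  1: safe
  3: safe
  6: safe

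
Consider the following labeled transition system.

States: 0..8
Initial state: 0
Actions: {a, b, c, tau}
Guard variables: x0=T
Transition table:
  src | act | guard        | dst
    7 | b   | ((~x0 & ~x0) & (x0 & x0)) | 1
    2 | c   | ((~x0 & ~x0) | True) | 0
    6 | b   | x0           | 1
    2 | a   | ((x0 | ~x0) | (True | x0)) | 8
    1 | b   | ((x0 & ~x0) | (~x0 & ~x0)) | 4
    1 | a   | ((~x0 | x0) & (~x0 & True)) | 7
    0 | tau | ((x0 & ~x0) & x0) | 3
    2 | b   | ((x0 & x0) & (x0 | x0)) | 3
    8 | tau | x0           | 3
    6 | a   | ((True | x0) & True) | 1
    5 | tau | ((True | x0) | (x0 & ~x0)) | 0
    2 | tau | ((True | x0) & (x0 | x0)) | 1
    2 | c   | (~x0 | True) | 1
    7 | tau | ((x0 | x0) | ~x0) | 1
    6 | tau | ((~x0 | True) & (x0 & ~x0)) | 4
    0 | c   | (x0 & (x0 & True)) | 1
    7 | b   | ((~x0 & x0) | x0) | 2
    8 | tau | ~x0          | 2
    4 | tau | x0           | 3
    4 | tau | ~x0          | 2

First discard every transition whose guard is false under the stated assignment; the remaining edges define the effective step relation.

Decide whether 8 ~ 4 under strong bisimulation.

Answer: BISIMILAR

Analysis:
Bisimulation quotient by refinement:
  π0 = {{0,1,2,3,4,5,6,7,8}}
  π1 = {{0},{1,3},{2},{4,5,8},{6},{7}}
  π2 = {{0},{1,3},{2},{4,8},{5},{6},{7}}
Fixed point at round 3; 7 class(es).
8∈{4,8}, 4∈{4,8}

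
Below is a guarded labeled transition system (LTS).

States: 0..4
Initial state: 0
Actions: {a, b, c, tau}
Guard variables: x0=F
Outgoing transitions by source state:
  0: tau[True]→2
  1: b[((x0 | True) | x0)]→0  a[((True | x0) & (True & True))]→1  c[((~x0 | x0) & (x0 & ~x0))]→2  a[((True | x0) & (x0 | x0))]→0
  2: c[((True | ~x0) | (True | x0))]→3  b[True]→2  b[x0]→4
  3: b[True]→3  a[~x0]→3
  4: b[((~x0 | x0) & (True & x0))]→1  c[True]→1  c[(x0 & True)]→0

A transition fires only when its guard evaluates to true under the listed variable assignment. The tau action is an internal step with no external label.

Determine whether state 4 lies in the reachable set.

8 transition(s) survive guard evaluation.
L0 = {0}
L1 = {2}  cumulative {0,2}
L2 = {3}  cumulative {0,2,3}
R = {0,2,3}

Answer: UNREACHABLE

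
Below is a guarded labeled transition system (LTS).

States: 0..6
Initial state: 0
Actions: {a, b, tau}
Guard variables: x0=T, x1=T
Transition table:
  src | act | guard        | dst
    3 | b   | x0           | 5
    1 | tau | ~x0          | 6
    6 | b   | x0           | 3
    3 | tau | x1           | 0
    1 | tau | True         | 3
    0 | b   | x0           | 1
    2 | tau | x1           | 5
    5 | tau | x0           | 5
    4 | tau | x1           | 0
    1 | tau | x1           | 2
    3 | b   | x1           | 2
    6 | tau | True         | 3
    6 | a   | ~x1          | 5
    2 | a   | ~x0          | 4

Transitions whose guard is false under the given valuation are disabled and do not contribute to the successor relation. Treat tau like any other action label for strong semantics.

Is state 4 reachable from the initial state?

After dropping false guards: 11 live edges.
depth 0: {0}
depth 1: {1}  total {0,1}
depth 2: {2,3}  total {0,1,2,3}
depth 3: {5}  total {0,1,2,3,5}
Reach set: {0,1,2,3,5}

Answer: UNREACHABLE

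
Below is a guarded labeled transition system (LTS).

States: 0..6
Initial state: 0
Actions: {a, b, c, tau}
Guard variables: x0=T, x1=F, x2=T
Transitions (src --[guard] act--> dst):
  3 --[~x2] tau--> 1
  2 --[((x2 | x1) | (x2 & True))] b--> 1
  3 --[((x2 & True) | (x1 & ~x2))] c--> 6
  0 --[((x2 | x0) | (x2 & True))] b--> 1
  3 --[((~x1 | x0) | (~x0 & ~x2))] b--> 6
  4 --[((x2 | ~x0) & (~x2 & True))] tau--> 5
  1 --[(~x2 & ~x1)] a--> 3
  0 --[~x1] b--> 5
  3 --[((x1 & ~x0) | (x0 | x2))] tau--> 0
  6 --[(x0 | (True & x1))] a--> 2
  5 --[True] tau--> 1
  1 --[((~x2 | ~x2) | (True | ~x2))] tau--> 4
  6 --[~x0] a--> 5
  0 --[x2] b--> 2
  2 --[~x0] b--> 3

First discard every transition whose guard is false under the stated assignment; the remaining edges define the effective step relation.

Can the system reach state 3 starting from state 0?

Answer: UNREACHABLE

Working:
Guard filter leaves 10 enabled edge(s).
depth 0: {0}
depth 1: {1,2,5}  cumulative {0,1,2,5}
depth 2: {4}  cumulative {0,1,2,4,5}
R = {0,1,2,4,5}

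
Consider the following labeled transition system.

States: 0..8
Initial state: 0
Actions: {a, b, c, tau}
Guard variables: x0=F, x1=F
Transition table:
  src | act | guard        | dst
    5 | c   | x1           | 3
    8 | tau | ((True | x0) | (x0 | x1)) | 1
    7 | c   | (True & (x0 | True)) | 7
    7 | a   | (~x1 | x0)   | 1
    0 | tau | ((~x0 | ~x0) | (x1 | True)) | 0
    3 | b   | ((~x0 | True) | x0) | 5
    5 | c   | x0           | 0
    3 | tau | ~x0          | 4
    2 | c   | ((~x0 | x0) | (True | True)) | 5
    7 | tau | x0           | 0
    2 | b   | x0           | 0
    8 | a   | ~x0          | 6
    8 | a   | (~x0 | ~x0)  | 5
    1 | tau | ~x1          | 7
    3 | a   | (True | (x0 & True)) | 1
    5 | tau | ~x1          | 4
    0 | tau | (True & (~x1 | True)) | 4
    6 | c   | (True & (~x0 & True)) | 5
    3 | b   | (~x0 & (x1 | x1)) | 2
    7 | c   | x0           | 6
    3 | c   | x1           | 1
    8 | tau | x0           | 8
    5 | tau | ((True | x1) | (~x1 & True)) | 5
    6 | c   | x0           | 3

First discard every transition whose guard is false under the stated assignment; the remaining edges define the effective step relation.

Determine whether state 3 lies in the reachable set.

Guard filter leaves 15 enabled edge(s).
depth 0: {0}
depth 1: {4}  now seen {0,4}
Reach set: {0,4}

Answer: UNREACHABLE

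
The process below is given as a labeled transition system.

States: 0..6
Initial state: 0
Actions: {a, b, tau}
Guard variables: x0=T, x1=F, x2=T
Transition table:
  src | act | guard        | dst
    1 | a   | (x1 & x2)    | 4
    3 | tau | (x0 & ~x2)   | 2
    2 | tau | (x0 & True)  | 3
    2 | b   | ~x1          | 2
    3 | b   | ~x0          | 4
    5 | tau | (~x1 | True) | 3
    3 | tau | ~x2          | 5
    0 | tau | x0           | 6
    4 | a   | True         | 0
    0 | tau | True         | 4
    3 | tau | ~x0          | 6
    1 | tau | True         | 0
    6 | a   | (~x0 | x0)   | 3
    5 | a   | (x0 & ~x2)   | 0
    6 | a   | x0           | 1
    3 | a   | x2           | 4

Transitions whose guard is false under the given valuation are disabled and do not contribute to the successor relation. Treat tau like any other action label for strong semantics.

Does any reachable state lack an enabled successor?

Reachable = {0,1,3,4,6}
  0: tau→4  tau→6  [2 exit(s)]
  1: tau→0  [1 exit(s)]
  3: a→4  [1 exit(s)]
  4: a→0  [1 exit(s)]
  6: a→1  a→3  [2 exit(s)]

Answer: DEADLOCK-FREE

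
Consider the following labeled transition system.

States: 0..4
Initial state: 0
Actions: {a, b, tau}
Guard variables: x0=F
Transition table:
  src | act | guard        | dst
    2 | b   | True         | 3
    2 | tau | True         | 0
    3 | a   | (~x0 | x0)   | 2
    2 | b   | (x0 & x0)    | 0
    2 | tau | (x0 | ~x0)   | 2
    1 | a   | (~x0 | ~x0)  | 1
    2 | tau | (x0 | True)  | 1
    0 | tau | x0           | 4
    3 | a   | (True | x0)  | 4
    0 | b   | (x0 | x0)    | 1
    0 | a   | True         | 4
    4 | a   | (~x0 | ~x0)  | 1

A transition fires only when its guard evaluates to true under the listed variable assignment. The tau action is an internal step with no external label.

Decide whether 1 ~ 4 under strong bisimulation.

Answer: BISIMILAR

Analysis:
Bisimulation quotient by refinement:
  round 0: {{0,1,2,3,4}}
  round 1: {{0,1,3,4},{2}}
  round 2: {{0,1,4},{2},{3}}
stable after 3 split(s): 3 block(s)
1∈{0,1,4}, 4∈{0,1,4}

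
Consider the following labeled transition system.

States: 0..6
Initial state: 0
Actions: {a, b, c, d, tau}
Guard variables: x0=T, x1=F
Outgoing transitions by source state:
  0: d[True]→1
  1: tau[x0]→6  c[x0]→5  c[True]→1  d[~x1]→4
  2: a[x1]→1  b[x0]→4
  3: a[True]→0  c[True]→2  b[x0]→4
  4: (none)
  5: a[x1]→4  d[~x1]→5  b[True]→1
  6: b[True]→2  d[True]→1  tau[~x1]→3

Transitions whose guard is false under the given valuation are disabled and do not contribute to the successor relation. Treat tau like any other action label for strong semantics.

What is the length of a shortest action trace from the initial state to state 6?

BFS to 6:
  Layer 0: {0}
  Layer 1: {1}
  Layer 2: {4,5,6}
first hit 6 at d=2 via d·tau

Answer: 2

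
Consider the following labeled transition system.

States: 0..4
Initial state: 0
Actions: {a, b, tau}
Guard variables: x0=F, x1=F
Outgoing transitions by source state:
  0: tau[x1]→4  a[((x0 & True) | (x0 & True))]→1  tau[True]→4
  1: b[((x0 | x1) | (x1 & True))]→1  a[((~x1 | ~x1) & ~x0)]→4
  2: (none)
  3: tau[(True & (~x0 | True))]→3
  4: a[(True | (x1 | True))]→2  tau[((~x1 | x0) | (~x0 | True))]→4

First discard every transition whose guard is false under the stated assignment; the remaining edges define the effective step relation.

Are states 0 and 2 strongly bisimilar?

Answer: NOT BISIMILAR

Analysis:
Bisimulation quotient by refinement:
  P[0] = {{0,1,2,3,4}}
  P[1] = {{0,3},{1},{2},{4}}
  P[2] = {{0},{1},{2},{3},{4}}
stable after 3 split(s): 5 block(s)
class of 0: {0}; class of 2: {2}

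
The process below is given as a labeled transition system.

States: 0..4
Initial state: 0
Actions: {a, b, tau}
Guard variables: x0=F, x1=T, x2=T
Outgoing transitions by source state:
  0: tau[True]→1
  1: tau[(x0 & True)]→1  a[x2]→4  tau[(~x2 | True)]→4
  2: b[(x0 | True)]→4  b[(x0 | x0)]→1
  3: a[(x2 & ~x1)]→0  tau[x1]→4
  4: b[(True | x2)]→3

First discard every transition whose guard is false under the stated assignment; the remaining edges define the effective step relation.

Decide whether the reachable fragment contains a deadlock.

R = {0,1,3,4}
  0: tau→1  [deg 1]
  1: a→4  tau→4  [deg 2]
  3: tau→4  [deg 1]
  4: b→3  [deg 1]

Answer: DEADLOCK-FREE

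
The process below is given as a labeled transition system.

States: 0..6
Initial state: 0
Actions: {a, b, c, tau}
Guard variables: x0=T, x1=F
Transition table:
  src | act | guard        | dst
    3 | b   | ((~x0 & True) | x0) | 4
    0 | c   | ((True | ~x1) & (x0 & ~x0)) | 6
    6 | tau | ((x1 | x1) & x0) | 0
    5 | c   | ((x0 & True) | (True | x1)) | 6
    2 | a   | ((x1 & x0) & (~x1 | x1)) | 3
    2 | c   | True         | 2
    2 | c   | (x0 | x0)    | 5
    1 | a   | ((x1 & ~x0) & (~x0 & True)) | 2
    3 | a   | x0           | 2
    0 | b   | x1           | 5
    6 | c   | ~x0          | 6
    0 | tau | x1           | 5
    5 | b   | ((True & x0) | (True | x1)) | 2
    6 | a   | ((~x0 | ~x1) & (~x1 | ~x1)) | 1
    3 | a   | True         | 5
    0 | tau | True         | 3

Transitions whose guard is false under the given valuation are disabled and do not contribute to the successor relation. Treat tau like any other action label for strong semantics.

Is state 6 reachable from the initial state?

After dropping false guards: 9 live edges.
L0 = {0}
L1 = {3}  now seen {0,3}
L2 = {2,4,5}  now seen {0,2,3,4,5}
L3 = {6}  now seen {0,2,3,4,5,6}
L4 = {1}  now seen {0,1,2,3,4,5,6}
R = {0,1,2,3,4,5,6}
trace reaching 6: tau·a·c

Answer: REACHABLE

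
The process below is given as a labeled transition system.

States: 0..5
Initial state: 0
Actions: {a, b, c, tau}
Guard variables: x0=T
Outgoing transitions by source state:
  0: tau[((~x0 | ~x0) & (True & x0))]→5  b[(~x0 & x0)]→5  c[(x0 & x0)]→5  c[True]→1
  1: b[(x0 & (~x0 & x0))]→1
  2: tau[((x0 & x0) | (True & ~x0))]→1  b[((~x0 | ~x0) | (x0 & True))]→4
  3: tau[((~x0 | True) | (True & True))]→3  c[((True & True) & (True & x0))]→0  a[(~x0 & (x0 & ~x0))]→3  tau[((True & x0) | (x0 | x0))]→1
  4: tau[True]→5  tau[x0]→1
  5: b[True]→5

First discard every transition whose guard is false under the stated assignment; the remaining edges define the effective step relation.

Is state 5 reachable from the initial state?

Answer: REACHABLE

Working:
Guard filter leaves 10 enabled edge(s).
depth 0: {0}
depth 1: {1,5}  cumulative {0,1,5}
Reachable = {0,1,5}
witness 5: c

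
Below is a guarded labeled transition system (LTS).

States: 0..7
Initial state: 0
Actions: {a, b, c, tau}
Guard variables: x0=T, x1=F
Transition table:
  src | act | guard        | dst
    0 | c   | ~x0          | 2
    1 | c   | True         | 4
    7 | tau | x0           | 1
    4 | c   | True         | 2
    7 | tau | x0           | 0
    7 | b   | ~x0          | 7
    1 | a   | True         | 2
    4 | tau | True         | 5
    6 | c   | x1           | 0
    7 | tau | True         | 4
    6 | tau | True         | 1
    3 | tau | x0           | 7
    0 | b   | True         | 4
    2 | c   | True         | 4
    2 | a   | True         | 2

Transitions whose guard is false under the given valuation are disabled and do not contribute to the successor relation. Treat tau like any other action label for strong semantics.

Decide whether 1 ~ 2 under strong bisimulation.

Refine partition for ~:
  π0 = {{0,1,2,3,4,5,6,7}}
  π1 = {{0},{1,2},{3,6,7},{4},{5}}
  π2 = {{0},{1,2},{3},{4},{5},{6},{7}}
7 equivalence class(es) (converged in 3)
1∈{1,2}, 2∈{1,2}

Answer: BISIMILAR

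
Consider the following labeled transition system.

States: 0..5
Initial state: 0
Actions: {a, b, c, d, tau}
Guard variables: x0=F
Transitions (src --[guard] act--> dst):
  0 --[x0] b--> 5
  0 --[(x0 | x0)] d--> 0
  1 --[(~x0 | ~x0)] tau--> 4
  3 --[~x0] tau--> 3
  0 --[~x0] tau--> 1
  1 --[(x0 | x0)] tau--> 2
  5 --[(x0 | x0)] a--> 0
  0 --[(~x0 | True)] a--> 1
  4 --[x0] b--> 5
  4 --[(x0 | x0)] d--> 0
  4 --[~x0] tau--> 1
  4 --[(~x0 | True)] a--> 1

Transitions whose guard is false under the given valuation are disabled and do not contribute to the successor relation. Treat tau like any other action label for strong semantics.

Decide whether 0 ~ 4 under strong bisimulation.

Bisimulation quotient by refinement:
  π0 = {{0,1,2,3,4,5}}
  π1 = {{0,4},{1,3},{2,5}}
  π2 = {{0,4},{1},{2,5},{3}}
Fixed point at round 3; 4 class(es).
0∈{0,4}, 4∈{0,4}

Answer: BISIMILAR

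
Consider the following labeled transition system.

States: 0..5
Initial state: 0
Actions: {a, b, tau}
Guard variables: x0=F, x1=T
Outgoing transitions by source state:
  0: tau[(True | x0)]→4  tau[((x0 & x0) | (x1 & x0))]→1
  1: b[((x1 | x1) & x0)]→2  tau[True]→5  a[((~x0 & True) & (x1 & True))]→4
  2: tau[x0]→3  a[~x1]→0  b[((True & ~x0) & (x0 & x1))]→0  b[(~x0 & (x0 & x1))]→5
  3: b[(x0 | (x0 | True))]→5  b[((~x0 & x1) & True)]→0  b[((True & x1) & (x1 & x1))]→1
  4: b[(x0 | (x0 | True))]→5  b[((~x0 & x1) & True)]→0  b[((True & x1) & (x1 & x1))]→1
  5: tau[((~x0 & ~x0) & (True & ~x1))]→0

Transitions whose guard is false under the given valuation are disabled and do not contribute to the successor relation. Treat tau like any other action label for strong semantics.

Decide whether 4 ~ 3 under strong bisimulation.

Refine partition for ~:
  π0 = {{0,1,2,3,4,5}}
  π1 = {{0},{1},{2,5},{3,4}}
stable after 2 split(s): 4 block(s)
4∈{3,4}, 3∈{3,4}

Answer: BISIMILAR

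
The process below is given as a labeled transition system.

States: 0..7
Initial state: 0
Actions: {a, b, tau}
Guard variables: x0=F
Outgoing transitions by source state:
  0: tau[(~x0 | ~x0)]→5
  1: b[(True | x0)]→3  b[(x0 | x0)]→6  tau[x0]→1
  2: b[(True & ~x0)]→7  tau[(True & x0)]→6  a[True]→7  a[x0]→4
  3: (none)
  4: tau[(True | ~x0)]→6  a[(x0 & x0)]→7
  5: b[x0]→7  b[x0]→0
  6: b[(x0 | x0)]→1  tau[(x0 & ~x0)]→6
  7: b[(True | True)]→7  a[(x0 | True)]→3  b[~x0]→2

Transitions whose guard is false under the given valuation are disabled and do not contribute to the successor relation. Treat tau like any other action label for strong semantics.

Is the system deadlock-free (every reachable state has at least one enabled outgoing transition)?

Answer: DEADLOCK at state 5

Working:
Reachable = {0,5}
  0: tau→5  [1 out]
  5: ∅  [no exit]
Path to 5: tau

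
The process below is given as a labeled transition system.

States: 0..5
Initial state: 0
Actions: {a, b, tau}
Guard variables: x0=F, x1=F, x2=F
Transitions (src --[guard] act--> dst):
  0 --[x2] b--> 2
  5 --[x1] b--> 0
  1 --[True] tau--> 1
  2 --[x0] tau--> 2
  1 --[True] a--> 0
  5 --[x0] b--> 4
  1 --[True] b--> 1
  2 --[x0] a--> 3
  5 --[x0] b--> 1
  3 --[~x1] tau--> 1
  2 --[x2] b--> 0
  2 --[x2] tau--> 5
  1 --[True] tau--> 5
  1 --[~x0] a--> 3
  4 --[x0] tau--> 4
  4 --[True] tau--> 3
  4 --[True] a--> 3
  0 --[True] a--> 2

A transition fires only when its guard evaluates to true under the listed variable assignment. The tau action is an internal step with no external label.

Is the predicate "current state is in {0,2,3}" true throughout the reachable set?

Answer: INVARIANT HOLDS

Analysis:
Inv-set: {0,2,3}
Reach set: {0,2}
  0: safe
  2: safe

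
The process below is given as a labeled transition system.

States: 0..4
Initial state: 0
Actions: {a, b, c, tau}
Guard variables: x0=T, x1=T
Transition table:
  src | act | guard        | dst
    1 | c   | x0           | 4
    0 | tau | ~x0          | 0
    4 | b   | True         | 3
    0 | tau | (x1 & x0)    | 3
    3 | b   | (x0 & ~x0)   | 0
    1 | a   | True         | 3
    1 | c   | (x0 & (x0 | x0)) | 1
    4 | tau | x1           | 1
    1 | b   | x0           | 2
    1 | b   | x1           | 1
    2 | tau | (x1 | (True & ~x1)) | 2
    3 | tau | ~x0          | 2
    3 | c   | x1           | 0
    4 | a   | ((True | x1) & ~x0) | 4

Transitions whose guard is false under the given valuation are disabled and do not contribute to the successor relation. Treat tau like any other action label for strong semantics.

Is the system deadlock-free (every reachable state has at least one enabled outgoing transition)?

R = {0,3}
  0: tau→3  [deg 1]
  3: c→0  [deg 1]

Answer: DEADLOCK-FREE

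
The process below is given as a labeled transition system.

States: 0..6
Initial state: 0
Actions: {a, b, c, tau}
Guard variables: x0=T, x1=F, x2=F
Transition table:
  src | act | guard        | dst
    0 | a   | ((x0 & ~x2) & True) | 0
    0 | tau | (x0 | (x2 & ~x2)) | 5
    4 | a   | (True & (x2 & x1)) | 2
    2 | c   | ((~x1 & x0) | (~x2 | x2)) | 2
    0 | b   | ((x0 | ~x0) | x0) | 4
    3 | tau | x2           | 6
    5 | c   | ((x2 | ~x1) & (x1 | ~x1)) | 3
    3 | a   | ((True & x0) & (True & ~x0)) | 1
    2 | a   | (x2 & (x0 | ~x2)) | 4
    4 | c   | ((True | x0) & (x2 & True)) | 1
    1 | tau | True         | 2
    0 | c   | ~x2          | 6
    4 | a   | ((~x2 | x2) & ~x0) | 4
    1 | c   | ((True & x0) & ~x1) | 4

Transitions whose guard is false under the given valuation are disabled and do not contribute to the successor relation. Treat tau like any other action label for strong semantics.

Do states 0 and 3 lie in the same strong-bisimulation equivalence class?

Answer: NOT BISIMILAR

Trace:
Compute ~ classes (split until stable):
  π0 = {{0,1,2,3,4,5,6}}
  π1 = {{0},{1},{2,5},{3,4,6}}
  π2 = {{0},{1},{2},{3,4,6},{5}}
5 equivalence class(es) (converged in 3)
class of 0: {0}; class of 3: {3,4,6}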